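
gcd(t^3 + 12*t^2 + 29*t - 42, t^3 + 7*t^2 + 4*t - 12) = t^2 + 5*t - 6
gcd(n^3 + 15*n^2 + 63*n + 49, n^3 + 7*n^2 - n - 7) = n^2 + 8*n + 7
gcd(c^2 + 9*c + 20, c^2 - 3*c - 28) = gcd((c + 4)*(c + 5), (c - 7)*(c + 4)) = c + 4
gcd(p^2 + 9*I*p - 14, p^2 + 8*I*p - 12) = p + 2*I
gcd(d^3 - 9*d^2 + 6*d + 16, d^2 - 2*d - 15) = 1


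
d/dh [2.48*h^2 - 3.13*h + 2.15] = 4.96*h - 3.13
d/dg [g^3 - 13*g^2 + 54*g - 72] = 3*g^2 - 26*g + 54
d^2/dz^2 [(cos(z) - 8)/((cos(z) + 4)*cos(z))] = (36*sin(z)^4/cos(z)^3 + sin(z)^2 + 97 + 152/cos(z) - 192/cos(z)^2 - 292/cos(z)^3)/(cos(z) + 4)^3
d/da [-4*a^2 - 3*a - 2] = -8*a - 3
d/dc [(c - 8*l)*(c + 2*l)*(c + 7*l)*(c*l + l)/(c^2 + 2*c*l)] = 2*c*l - l^2 + l + 56*l^3/c^2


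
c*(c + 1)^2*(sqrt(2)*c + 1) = sqrt(2)*c^4 + c^3 + 2*sqrt(2)*c^3 + sqrt(2)*c^2 + 2*c^2 + c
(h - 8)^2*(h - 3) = h^3 - 19*h^2 + 112*h - 192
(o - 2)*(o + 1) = o^2 - o - 2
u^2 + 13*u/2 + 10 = (u + 5/2)*(u + 4)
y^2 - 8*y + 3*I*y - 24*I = (y - 8)*(y + 3*I)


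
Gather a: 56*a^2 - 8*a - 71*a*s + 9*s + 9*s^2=56*a^2 + a*(-71*s - 8) + 9*s^2 + 9*s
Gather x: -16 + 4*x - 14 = 4*x - 30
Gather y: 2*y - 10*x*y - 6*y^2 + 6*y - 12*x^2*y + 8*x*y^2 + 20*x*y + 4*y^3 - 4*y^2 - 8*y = 4*y^3 + y^2*(8*x - 10) + y*(-12*x^2 + 10*x)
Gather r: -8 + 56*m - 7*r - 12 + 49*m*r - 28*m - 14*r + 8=28*m + r*(49*m - 21) - 12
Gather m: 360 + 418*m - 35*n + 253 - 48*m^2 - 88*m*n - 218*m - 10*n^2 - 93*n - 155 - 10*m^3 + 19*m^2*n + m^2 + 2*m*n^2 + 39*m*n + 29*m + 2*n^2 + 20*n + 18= -10*m^3 + m^2*(19*n - 47) + m*(2*n^2 - 49*n + 229) - 8*n^2 - 108*n + 476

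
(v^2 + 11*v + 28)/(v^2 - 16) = (v + 7)/(v - 4)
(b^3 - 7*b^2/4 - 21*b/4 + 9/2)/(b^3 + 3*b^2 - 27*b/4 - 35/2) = (4*b^2 - 15*b + 9)/(4*b^2 + 4*b - 35)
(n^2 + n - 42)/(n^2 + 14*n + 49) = (n - 6)/(n + 7)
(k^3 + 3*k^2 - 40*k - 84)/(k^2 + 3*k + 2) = (k^2 + k - 42)/(k + 1)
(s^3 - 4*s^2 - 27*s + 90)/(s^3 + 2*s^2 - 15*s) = (s - 6)/s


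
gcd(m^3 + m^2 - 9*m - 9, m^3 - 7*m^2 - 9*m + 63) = m^2 - 9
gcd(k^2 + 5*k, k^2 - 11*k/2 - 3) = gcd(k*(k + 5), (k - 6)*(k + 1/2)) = 1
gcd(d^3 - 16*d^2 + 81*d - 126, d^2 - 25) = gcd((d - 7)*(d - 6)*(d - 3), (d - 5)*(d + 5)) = 1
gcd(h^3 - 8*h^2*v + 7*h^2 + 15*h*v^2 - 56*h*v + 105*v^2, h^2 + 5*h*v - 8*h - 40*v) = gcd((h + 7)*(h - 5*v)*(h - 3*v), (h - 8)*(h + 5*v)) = 1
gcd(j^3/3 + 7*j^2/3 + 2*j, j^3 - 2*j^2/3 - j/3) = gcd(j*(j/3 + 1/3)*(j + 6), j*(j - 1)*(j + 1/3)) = j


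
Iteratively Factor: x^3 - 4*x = (x + 2)*(x^2 - 2*x) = x*(x + 2)*(x - 2)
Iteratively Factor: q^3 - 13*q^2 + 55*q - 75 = (q - 5)*(q^2 - 8*q + 15) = (q - 5)^2*(q - 3)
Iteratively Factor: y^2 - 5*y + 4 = (y - 4)*(y - 1)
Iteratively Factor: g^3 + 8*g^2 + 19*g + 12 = (g + 3)*(g^2 + 5*g + 4) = (g + 1)*(g + 3)*(g + 4)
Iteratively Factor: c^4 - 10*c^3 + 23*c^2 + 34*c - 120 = (c - 4)*(c^3 - 6*c^2 - c + 30) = (c - 5)*(c - 4)*(c^2 - c - 6) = (c - 5)*(c - 4)*(c - 3)*(c + 2)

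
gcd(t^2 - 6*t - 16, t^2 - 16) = 1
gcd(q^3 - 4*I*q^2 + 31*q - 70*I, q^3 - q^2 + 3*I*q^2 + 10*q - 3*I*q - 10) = q^2 + 3*I*q + 10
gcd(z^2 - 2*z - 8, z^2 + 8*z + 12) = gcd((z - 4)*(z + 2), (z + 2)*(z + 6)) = z + 2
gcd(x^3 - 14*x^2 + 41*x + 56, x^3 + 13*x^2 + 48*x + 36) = x + 1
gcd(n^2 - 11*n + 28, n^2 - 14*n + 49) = n - 7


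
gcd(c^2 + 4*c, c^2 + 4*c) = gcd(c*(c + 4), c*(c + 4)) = c^2 + 4*c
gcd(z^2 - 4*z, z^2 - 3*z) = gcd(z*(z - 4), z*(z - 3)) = z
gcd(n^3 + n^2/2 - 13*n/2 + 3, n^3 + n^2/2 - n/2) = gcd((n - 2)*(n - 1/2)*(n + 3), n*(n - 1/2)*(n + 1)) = n - 1/2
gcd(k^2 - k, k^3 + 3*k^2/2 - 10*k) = k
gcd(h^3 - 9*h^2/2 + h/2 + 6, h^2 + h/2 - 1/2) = h + 1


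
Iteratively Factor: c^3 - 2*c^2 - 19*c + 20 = (c - 5)*(c^2 + 3*c - 4) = (c - 5)*(c - 1)*(c + 4)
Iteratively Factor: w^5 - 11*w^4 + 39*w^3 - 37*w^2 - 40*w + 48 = (w - 3)*(w^4 - 8*w^3 + 15*w^2 + 8*w - 16) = (w - 3)*(w - 1)*(w^3 - 7*w^2 + 8*w + 16) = (w - 4)*(w - 3)*(w - 1)*(w^2 - 3*w - 4) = (w - 4)*(w - 3)*(w - 1)*(w + 1)*(w - 4)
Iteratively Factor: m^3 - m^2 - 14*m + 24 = (m - 2)*(m^2 + m - 12) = (m - 3)*(m - 2)*(m + 4)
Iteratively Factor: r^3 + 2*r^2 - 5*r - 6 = (r + 3)*(r^2 - r - 2) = (r - 2)*(r + 3)*(r + 1)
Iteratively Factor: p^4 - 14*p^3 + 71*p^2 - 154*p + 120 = (p - 5)*(p^3 - 9*p^2 + 26*p - 24) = (p - 5)*(p - 3)*(p^2 - 6*p + 8) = (p - 5)*(p - 4)*(p - 3)*(p - 2)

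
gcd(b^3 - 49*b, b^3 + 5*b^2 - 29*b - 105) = b + 7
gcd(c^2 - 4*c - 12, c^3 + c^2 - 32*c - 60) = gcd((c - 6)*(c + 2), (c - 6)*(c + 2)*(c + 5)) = c^2 - 4*c - 12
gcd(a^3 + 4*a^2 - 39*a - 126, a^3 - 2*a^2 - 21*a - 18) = a^2 - 3*a - 18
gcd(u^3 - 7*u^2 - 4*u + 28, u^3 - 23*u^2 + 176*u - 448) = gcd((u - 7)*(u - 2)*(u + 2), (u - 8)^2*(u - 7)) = u - 7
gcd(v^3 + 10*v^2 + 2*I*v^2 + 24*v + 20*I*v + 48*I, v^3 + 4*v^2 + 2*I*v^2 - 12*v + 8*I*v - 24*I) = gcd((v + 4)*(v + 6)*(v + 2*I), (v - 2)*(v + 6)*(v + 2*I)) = v^2 + v*(6 + 2*I) + 12*I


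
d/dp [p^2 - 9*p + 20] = 2*p - 9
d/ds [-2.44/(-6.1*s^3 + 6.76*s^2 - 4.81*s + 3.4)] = (-44.652*s^2 + 32.9888*s - 11.7364)/(6.1*s^3 - 6.76*s^2 + 4.81*s - 3.4)^2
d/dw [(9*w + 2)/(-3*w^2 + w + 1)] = (-27*w^2 + 9*w + (6*w - 1)*(9*w + 2) + 9)/(-3*w^2 + w + 1)^2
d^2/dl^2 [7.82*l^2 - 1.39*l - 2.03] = 15.6400000000000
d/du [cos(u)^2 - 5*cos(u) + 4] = (5 - 2*cos(u))*sin(u)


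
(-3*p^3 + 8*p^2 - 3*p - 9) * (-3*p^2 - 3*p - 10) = 9*p^5 - 15*p^4 + 15*p^3 - 44*p^2 + 57*p + 90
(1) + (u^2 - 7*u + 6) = u^2 - 7*u + 7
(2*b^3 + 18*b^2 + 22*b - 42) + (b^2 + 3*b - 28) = 2*b^3 + 19*b^2 + 25*b - 70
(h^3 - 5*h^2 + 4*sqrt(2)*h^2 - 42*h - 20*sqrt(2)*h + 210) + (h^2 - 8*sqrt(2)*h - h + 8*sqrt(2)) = h^3 - 4*h^2 + 4*sqrt(2)*h^2 - 43*h - 28*sqrt(2)*h + 8*sqrt(2) + 210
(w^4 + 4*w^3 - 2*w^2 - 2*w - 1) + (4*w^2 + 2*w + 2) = w^4 + 4*w^3 + 2*w^2 + 1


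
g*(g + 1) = g^2 + g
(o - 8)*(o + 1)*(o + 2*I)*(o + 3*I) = o^4 - 7*o^3 + 5*I*o^3 - 14*o^2 - 35*I*o^2 + 42*o - 40*I*o + 48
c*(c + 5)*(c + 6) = c^3 + 11*c^2 + 30*c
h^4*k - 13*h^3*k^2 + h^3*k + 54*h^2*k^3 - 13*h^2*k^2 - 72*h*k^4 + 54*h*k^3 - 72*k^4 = (h - 6*k)*(h - 4*k)*(h - 3*k)*(h*k + k)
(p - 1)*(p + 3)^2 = p^3 + 5*p^2 + 3*p - 9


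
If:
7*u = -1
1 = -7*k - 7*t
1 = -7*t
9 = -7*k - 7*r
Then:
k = 0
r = -9/7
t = -1/7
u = -1/7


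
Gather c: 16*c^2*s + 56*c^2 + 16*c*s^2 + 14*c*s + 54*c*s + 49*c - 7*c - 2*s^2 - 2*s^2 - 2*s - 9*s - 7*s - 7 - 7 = c^2*(16*s + 56) + c*(16*s^2 + 68*s + 42) - 4*s^2 - 18*s - 14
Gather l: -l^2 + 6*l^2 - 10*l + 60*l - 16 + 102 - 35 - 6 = 5*l^2 + 50*l + 45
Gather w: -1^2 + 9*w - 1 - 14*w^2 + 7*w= -14*w^2 + 16*w - 2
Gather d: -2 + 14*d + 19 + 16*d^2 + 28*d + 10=16*d^2 + 42*d + 27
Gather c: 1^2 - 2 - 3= -4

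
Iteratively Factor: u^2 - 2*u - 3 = (u - 3)*(u + 1)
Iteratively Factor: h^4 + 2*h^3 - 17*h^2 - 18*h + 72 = (h + 4)*(h^3 - 2*h^2 - 9*h + 18) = (h + 3)*(h + 4)*(h^2 - 5*h + 6) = (h - 3)*(h + 3)*(h + 4)*(h - 2)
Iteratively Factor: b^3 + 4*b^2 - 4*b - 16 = (b + 2)*(b^2 + 2*b - 8) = (b - 2)*(b + 2)*(b + 4)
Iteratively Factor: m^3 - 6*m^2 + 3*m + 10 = (m + 1)*(m^2 - 7*m + 10) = (m - 5)*(m + 1)*(m - 2)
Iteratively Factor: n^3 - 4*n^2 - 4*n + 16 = (n - 2)*(n^2 - 2*n - 8) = (n - 2)*(n + 2)*(n - 4)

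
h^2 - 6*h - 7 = (h - 7)*(h + 1)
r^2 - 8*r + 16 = (r - 4)^2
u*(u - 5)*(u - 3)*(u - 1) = u^4 - 9*u^3 + 23*u^2 - 15*u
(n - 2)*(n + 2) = n^2 - 4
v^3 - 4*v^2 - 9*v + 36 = (v - 4)*(v - 3)*(v + 3)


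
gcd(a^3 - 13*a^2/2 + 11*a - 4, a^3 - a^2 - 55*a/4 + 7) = a^2 - 9*a/2 + 2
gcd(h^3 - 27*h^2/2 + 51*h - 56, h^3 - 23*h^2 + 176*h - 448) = h - 8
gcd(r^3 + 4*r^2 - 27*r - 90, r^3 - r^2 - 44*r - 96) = r + 3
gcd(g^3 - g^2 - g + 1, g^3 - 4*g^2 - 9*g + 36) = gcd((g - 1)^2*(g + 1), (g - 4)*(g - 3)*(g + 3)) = 1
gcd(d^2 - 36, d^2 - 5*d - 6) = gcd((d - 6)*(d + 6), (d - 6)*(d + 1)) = d - 6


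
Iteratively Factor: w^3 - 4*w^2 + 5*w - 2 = (w - 1)*(w^2 - 3*w + 2) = (w - 1)^2*(w - 2)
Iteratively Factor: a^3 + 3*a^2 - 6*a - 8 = (a + 4)*(a^2 - a - 2) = (a - 2)*(a + 4)*(a + 1)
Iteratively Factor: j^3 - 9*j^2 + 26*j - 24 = (j - 4)*(j^2 - 5*j + 6) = (j - 4)*(j - 2)*(j - 3)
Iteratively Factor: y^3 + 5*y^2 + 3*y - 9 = (y + 3)*(y^2 + 2*y - 3) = (y + 3)^2*(y - 1)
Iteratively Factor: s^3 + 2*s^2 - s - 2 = (s + 2)*(s^2 - 1) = (s + 1)*(s + 2)*(s - 1)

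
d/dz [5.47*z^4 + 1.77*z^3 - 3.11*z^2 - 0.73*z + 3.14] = 21.88*z^3 + 5.31*z^2 - 6.22*z - 0.73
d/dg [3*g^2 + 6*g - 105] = 6*g + 6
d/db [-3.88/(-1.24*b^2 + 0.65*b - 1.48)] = (2.522 - 9.6224*b)/(1.24*b^2 - 0.65*b + 1.48)^2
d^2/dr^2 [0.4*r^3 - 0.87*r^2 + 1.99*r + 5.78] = 2.4*r - 1.74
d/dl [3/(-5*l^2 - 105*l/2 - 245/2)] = 6*(4*l + 21)/(5*(2*l^2 + 21*l + 49)^2)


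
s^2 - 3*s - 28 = (s - 7)*(s + 4)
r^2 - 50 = (r - 5*sqrt(2))*(r + 5*sqrt(2))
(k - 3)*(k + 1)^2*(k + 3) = k^4 + 2*k^3 - 8*k^2 - 18*k - 9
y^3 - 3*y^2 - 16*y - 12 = (y - 6)*(y + 1)*(y + 2)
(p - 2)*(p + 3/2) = p^2 - p/2 - 3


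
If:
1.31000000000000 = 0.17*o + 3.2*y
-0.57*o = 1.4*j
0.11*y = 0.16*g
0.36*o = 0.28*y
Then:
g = 0.27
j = -0.12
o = 0.31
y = 0.39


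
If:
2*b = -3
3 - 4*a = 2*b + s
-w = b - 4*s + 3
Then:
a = 45/32 - w/16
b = -3/2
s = w/4 + 3/8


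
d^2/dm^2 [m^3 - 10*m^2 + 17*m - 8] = 6*m - 20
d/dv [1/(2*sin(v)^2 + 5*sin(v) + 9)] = -(4*sin(v) + 5)*cos(v)/(5*sin(v) - cos(2*v) + 10)^2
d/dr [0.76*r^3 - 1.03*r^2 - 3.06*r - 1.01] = 2.28*r^2 - 2.06*r - 3.06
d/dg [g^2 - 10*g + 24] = 2*g - 10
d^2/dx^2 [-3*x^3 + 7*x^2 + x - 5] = 14 - 18*x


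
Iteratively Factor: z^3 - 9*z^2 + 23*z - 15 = (z - 3)*(z^2 - 6*z + 5) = (z - 5)*(z - 3)*(z - 1)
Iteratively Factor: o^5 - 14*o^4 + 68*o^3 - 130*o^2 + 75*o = (o - 5)*(o^4 - 9*o^3 + 23*o^2 - 15*o) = o*(o - 5)*(o^3 - 9*o^2 + 23*o - 15) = o*(o - 5)*(o - 1)*(o^2 - 8*o + 15) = o*(o - 5)^2*(o - 1)*(o - 3)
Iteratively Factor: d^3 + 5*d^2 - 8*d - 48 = (d + 4)*(d^2 + d - 12) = (d + 4)^2*(d - 3)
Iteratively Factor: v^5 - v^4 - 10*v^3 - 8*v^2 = (v + 1)*(v^4 - 2*v^3 - 8*v^2) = v*(v + 1)*(v^3 - 2*v^2 - 8*v) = v^2*(v + 1)*(v^2 - 2*v - 8) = v^2*(v - 4)*(v + 1)*(v + 2)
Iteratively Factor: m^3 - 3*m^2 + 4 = (m + 1)*(m^2 - 4*m + 4) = (m - 2)*(m + 1)*(m - 2)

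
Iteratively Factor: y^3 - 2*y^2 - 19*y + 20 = (y - 1)*(y^2 - y - 20) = (y - 5)*(y - 1)*(y + 4)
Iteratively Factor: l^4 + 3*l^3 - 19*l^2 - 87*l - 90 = (l + 2)*(l^3 + l^2 - 21*l - 45) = (l + 2)*(l + 3)*(l^2 - 2*l - 15) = (l - 5)*(l + 2)*(l + 3)*(l + 3)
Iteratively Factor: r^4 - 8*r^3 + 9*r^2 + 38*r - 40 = (r - 5)*(r^3 - 3*r^2 - 6*r + 8) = (r - 5)*(r - 4)*(r^2 + r - 2) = (r - 5)*(r - 4)*(r - 1)*(r + 2)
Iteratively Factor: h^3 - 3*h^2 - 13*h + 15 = (h - 1)*(h^2 - 2*h - 15) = (h - 5)*(h - 1)*(h + 3)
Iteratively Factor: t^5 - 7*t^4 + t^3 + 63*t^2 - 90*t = (t - 3)*(t^4 - 4*t^3 - 11*t^2 + 30*t) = (t - 5)*(t - 3)*(t^3 + t^2 - 6*t) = t*(t - 5)*(t - 3)*(t^2 + t - 6) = t*(t - 5)*(t - 3)*(t + 3)*(t - 2)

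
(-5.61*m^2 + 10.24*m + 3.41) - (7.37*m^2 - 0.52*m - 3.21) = -12.98*m^2 + 10.76*m + 6.62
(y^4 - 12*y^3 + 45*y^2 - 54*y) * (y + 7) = y^5 - 5*y^4 - 39*y^3 + 261*y^2 - 378*y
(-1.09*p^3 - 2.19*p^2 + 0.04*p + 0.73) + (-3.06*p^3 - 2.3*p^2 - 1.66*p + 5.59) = -4.15*p^3 - 4.49*p^2 - 1.62*p + 6.32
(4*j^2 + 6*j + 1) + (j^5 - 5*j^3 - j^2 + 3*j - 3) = j^5 - 5*j^3 + 3*j^2 + 9*j - 2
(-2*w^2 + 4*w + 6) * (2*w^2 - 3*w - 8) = -4*w^4 + 14*w^3 + 16*w^2 - 50*w - 48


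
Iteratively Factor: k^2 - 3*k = (k)*(k - 3)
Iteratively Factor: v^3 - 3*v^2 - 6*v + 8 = (v + 2)*(v^2 - 5*v + 4) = (v - 4)*(v + 2)*(v - 1)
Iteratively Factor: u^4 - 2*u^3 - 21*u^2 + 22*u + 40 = (u + 4)*(u^3 - 6*u^2 + 3*u + 10) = (u + 1)*(u + 4)*(u^2 - 7*u + 10) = (u - 5)*(u + 1)*(u + 4)*(u - 2)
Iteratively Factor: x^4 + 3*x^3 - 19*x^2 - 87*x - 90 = (x - 5)*(x^3 + 8*x^2 + 21*x + 18) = (x - 5)*(x + 3)*(x^2 + 5*x + 6) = (x - 5)*(x + 3)^2*(x + 2)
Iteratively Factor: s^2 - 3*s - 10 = (s - 5)*(s + 2)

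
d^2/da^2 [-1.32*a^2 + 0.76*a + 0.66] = -2.64000000000000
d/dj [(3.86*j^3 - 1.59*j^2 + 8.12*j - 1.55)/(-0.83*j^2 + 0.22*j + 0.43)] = (-3.2038*j^4 + 1.6984*j^3 + 11.3692*j^2 - 3.9404*j + 3.8326)/(0.6889*j^4 - 0.3652*j^3 - 0.6654*j^2 + 0.1892*j + 0.1849)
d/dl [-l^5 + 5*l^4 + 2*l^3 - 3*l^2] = l*(-5*l^3 + 20*l^2 + 6*l - 6)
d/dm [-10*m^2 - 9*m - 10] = -20*m - 9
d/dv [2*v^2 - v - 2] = 4*v - 1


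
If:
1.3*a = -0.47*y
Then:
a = -0.361538461538462*y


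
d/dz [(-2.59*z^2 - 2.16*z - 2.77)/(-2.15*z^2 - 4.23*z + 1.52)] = (6.3117*z^2 - 19.7846*z - 15.0003)/(4.6225*z^4 + 18.189*z^3 + 11.3569*z^2 - 12.8592*z + 2.3104)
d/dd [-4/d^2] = 8/d^3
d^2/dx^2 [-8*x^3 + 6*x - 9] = -48*x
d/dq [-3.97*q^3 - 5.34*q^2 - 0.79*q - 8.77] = -11.91*q^2 - 10.68*q - 0.79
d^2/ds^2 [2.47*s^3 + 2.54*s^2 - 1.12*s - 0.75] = 14.82*s + 5.08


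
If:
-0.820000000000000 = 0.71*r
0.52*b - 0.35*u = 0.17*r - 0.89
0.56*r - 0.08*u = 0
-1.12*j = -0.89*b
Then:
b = -7.53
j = -5.98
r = -1.15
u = -8.08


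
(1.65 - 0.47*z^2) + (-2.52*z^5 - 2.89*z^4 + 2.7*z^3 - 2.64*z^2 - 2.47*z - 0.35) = -2.52*z^5 - 2.89*z^4 + 2.7*z^3 - 3.11*z^2 - 2.47*z + 1.3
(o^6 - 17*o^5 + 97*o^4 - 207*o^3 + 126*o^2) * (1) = o^6 - 17*o^5 + 97*o^4 - 207*o^3 + 126*o^2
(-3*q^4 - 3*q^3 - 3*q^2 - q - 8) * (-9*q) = 27*q^5 + 27*q^4 + 27*q^3 + 9*q^2 + 72*q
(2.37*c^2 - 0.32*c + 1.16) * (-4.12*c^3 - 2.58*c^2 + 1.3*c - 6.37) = -9.7644*c^5 - 4.7962*c^4 - 0.872599999999999*c^3 - 18.5057*c^2 + 3.5464*c - 7.3892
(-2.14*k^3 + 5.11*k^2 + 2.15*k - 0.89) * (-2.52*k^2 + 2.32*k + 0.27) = 5.3928*k^5 - 17.842*k^4 + 5.8594*k^3 + 8.6105*k^2 - 1.4843*k - 0.2403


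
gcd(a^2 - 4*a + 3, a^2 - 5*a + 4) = a - 1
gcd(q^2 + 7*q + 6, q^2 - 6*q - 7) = q + 1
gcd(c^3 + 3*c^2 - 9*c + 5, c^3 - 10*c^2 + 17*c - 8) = c^2 - 2*c + 1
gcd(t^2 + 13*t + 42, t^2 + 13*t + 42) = t^2 + 13*t + 42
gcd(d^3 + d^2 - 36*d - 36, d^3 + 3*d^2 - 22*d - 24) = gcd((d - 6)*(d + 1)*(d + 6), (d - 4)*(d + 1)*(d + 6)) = d^2 + 7*d + 6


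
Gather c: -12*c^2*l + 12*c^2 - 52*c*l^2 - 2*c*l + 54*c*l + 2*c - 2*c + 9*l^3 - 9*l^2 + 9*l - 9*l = c^2*(12 - 12*l) + c*(-52*l^2 + 52*l) + 9*l^3 - 9*l^2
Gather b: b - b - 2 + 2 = 0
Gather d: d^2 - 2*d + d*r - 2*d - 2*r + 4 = d^2 + d*(r - 4) - 2*r + 4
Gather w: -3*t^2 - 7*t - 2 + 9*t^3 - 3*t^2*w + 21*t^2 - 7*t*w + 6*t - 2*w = 9*t^3 + 18*t^2 - t + w*(-3*t^2 - 7*t - 2) - 2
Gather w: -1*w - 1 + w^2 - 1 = w^2 - w - 2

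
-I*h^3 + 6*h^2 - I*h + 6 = (h - I)*(h + 6*I)*(-I*h + 1)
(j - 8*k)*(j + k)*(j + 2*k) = j^3 - 5*j^2*k - 22*j*k^2 - 16*k^3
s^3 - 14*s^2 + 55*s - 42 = (s - 7)*(s - 6)*(s - 1)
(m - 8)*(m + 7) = m^2 - m - 56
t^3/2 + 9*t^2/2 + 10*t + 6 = (t/2 + 1)*(t + 1)*(t + 6)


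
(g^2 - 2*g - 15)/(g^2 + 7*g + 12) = (g - 5)/(g + 4)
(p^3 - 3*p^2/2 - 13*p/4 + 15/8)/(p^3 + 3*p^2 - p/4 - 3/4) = (4*p^2 - 4*p - 15)/(2*(2*p^2 + 7*p + 3))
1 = 1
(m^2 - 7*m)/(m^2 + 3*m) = (m - 7)/(m + 3)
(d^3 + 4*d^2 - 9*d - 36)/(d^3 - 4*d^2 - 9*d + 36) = (d + 4)/(d - 4)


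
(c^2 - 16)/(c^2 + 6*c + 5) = (c^2 - 16)/(c^2 + 6*c + 5)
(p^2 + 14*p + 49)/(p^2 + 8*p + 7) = (p + 7)/(p + 1)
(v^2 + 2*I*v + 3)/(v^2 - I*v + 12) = (v - I)/(v - 4*I)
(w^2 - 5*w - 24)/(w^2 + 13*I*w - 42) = (w^2 - 5*w - 24)/(w^2 + 13*I*w - 42)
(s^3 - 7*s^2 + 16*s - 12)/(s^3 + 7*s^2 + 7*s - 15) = (s^3 - 7*s^2 + 16*s - 12)/(s^3 + 7*s^2 + 7*s - 15)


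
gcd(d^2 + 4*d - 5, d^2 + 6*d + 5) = d + 5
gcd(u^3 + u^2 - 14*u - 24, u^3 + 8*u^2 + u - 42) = u + 3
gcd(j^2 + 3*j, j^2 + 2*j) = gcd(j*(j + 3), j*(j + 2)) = j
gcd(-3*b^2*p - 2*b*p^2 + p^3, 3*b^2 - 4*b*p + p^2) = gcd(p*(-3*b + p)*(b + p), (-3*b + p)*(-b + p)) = -3*b + p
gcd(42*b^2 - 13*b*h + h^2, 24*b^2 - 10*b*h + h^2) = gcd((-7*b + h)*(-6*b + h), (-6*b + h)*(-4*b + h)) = 6*b - h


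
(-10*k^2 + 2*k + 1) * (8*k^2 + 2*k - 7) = -80*k^4 - 4*k^3 + 82*k^2 - 12*k - 7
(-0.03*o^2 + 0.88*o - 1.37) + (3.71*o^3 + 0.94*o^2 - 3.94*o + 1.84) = 3.71*o^3 + 0.91*o^2 - 3.06*o + 0.47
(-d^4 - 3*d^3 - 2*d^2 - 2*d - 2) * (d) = -d^5 - 3*d^4 - 2*d^3 - 2*d^2 - 2*d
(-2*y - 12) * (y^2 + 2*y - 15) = -2*y^3 - 16*y^2 + 6*y + 180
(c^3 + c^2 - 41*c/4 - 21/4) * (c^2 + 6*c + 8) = c^5 + 7*c^4 + 15*c^3/4 - 235*c^2/4 - 227*c/2 - 42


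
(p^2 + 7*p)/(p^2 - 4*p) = (p + 7)/(p - 4)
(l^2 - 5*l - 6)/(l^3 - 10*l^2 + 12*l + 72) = (l + 1)/(l^2 - 4*l - 12)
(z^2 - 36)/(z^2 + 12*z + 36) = (z - 6)/(z + 6)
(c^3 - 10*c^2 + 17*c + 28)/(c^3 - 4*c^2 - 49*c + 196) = (c + 1)/(c + 7)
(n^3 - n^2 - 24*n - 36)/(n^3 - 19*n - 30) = (n - 6)/(n - 5)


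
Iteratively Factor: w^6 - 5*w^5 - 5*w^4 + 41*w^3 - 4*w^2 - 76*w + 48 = (w - 3)*(w^5 - 2*w^4 - 11*w^3 + 8*w^2 + 20*w - 16) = (w - 3)*(w + 2)*(w^4 - 4*w^3 - 3*w^2 + 14*w - 8) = (w - 3)*(w - 1)*(w + 2)*(w^3 - 3*w^2 - 6*w + 8) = (w - 4)*(w - 3)*(w - 1)*(w + 2)*(w^2 + w - 2) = (w - 4)*(w - 3)*(w - 1)^2*(w + 2)*(w + 2)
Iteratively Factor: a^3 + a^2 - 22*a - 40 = (a - 5)*(a^2 + 6*a + 8) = (a - 5)*(a + 4)*(a + 2)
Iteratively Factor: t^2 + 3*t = (t + 3)*(t)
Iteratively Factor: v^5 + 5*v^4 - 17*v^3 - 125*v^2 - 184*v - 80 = (v + 4)*(v^4 + v^3 - 21*v^2 - 41*v - 20) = (v + 4)^2*(v^3 - 3*v^2 - 9*v - 5) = (v - 5)*(v + 4)^2*(v^2 + 2*v + 1) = (v - 5)*(v + 1)*(v + 4)^2*(v + 1)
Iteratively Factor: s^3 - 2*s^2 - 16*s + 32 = (s - 2)*(s^2 - 16) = (s - 2)*(s + 4)*(s - 4)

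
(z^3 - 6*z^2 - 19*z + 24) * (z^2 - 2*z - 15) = z^5 - 8*z^4 - 22*z^3 + 152*z^2 + 237*z - 360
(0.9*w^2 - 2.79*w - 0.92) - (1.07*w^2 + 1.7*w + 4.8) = -0.17*w^2 - 4.49*w - 5.72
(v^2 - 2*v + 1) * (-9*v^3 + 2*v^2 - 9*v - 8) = -9*v^5 + 20*v^4 - 22*v^3 + 12*v^2 + 7*v - 8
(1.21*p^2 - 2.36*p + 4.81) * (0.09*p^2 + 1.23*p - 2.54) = 0.1089*p^4 + 1.2759*p^3 - 5.5433*p^2 + 11.9107*p - 12.2174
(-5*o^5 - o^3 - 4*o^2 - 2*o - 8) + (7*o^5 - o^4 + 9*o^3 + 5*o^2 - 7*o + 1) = 2*o^5 - o^4 + 8*o^3 + o^2 - 9*o - 7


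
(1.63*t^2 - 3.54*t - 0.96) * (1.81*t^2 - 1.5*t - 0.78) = 2.9503*t^4 - 8.8524*t^3 + 2.301*t^2 + 4.2012*t + 0.7488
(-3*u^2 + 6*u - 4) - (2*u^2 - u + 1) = -5*u^2 + 7*u - 5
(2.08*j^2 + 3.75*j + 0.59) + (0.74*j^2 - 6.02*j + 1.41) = 2.82*j^2 - 2.27*j + 2.0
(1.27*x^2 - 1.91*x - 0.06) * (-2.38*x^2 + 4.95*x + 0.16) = -3.0226*x^4 + 10.8323*x^3 - 9.1085*x^2 - 0.6026*x - 0.0096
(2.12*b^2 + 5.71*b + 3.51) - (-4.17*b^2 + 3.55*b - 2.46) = 6.29*b^2 + 2.16*b + 5.97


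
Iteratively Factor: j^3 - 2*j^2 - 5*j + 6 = (j + 2)*(j^2 - 4*j + 3) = (j - 1)*(j + 2)*(j - 3)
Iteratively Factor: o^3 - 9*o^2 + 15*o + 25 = (o - 5)*(o^2 - 4*o - 5) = (o - 5)*(o + 1)*(o - 5)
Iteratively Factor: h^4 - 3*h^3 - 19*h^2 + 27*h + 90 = (h + 3)*(h^3 - 6*h^2 - h + 30) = (h - 5)*(h + 3)*(h^2 - h - 6) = (h - 5)*(h + 2)*(h + 3)*(h - 3)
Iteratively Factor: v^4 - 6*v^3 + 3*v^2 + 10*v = (v + 1)*(v^3 - 7*v^2 + 10*v) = (v - 5)*(v + 1)*(v^2 - 2*v) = v*(v - 5)*(v + 1)*(v - 2)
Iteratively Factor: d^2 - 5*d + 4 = (d - 1)*(d - 4)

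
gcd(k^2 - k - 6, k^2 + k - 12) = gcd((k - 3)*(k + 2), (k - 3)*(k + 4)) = k - 3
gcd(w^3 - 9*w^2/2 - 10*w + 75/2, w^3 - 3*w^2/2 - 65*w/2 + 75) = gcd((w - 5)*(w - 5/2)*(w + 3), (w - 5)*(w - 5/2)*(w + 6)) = w^2 - 15*w/2 + 25/2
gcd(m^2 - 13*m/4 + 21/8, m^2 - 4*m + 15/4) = m - 3/2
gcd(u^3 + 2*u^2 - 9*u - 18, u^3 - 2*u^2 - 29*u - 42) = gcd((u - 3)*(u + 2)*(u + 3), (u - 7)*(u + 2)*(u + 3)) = u^2 + 5*u + 6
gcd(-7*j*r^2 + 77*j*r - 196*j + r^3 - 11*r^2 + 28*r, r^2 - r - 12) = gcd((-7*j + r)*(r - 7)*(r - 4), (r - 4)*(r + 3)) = r - 4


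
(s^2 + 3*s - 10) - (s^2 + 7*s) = -4*s - 10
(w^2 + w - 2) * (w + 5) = w^3 + 6*w^2 + 3*w - 10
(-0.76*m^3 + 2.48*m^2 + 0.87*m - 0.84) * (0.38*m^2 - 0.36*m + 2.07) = -0.2888*m^5 + 1.216*m^4 - 2.1354*m^3 + 4.5012*m^2 + 2.1033*m - 1.7388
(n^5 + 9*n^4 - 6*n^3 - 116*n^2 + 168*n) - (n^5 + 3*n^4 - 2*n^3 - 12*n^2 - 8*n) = 6*n^4 - 4*n^3 - 104*n^2 + 176*n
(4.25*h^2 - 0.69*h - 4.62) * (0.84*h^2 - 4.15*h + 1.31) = 3.57*h^4 - 18.2171*h^3 + 4.5502*h^2 + 18.2691*h - 6.0522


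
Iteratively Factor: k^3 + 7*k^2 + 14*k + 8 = (k + 2)*(k^2 + 5*k + 4) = (k + 1)*(k + 2)*(k + 4)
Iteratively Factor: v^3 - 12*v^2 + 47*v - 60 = (v - 5)*(v^2 - 7*v + 12) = (v - 5)*(v - 3)*(v - 4)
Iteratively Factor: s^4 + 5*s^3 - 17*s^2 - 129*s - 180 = (s - 5)*(s^3 + 10*s^2 + 33*s + 36) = (s - 5)*(s + 3)*(s^2 + 7*s + 12) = (s - 5)*(s + 3)^2*(s + 4)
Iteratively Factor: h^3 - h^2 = (h)*(h^2 - h) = h*(h - 1)*(h)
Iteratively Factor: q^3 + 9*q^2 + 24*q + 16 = (q + 4)*(q^2 + 5*q + 4) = (q + 1)*(q + 4)*(q + 4)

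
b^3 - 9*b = b*(b - 3)*(b + 3)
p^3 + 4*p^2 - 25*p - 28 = (p - 4)*(p + 1)*(p + 7)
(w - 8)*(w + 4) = w^2 - 4*w - 32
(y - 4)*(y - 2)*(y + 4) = y^3 - 2*y^2 - 16*y + 32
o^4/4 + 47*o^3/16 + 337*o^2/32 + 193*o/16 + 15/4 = (o/4 + 1)*(o + 1/2)*(o + 5/4)*(o + 6)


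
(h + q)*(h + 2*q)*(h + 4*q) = h^3 + 7*h^2*q + 14*h*q^2 + 8*q^3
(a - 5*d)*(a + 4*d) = a^2 - a*d - 20*d^2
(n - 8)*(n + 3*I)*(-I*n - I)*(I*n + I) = n^4 - 6*n^3 + 3*I*n^3 - 15*n^2 - 18*I*n^2 - 8*n - 45*I*n - 24*I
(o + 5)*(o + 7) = o^2 + 12*o + 35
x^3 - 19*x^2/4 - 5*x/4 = x*(x - 5)*(x + 1/4)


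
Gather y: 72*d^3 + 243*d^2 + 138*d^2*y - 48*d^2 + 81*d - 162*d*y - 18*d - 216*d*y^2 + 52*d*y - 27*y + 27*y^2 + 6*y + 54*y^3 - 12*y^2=72*d^3 + 195*d^2 + 63*d + 54*y^3 + y^2*(15 - 216*d) + y*(138*d^2 - 110*d - 21)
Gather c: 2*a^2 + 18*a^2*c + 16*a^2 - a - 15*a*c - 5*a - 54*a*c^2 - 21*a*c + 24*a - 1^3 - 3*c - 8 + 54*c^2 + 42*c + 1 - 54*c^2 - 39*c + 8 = 18*a^2 - 54*a*c^2 + 18*a + c*(18*a^2 - 36*a)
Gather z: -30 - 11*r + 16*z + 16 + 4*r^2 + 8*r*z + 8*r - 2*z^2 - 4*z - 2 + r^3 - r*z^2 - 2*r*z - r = r^3 + 4*r^2 - 4*r + z^2*(-r - 2) + z*(6*r + 12) - 16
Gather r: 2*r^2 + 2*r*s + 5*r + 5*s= 2*r^2 + r*(2*s + 5) + 5*s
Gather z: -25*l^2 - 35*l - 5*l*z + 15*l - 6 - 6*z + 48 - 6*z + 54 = -25*l^2 - 20*l + z*(-5*l - 12) + 96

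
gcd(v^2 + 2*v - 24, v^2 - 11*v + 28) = v - 4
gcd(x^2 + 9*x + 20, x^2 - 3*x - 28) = x + 4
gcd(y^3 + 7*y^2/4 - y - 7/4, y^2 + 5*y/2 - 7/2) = y - 1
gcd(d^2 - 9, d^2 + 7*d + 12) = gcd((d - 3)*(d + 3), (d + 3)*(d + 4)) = d + 3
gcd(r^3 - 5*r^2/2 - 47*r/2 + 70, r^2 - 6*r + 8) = r - 4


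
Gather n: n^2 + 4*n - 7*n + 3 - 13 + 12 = n^2 - 3*n + 2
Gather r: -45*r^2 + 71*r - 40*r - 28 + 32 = -45*r^2 + 31*r + 4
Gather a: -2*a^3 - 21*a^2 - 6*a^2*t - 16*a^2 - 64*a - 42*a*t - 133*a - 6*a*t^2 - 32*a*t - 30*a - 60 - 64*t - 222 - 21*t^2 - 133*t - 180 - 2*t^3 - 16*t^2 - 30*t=-2*a^3 + a^2*(-6*t - 37) + a*(-6*t^2 - 74*t - 227) - 2*t^3 - 37*t^2 - 227*t - 462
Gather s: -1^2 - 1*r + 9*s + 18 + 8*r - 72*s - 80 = 7*r - 63*s - 63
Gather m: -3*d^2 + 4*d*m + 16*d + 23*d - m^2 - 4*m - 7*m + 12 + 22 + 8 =-3*d^2 + 39*d - m^2 + m*(4*d - 11) + 42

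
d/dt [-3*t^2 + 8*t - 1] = 8 - 6*t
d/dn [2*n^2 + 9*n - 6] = 4*n + 9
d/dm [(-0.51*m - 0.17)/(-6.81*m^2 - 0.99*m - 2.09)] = (-3.4731*m^2 - 2.3154*m + 0.8976)/(46.3761*m^4 + 13.4838*m^3 + 29.4459*m^2 + 4.1382*m + 4.3681)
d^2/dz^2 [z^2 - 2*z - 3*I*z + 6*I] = 2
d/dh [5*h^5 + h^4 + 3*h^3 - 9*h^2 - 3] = h*(25*h^3 + 4*h^2 + 9*h - 18)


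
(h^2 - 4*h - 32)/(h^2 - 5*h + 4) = (h^2 - 4*h - 32)/(h^2 - 5*h + 4)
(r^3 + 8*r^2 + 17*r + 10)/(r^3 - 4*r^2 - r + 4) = (r^2 + 7*r + 10)/(r^2 - 5*r + 4)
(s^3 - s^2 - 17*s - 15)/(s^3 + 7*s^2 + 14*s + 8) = (s^2 - 2*s - 15)/(s^2 + 6*s + 8)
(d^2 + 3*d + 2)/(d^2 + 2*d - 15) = (d^2 + 3*d + 2)/(d^2 + 2*d - 15)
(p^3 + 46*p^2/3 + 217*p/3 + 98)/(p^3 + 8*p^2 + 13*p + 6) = (3*p^2 + 28*p + 49)/(3*(p^2 + 2*p + 1))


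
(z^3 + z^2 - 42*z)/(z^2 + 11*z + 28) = z*(z - 6)/(z + 4)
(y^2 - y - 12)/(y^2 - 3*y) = (y^2 - y - 12)/(y*(y - 3))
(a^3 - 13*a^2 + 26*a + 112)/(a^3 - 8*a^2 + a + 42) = (a - 8)/(a - 3)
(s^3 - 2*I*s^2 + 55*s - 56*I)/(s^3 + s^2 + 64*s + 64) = (s^2 + 6*I*s + 7)/(s^2 + s*(1 + 8*I) + 8*I)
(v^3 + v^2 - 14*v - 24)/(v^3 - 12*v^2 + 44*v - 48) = (v^2 + 5*v + 6)/(v^2 - 8*v + 12)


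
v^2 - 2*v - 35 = (v - 7)*(v + 5)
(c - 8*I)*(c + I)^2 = c^3 - 6*I*c^2 + 15*c + 8*I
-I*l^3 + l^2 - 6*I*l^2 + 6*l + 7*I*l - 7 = (l - 1)*(l + 7)*(-I*l + 1)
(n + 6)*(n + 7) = n^2 + 13*n + 42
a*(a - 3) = a^2 - 3*a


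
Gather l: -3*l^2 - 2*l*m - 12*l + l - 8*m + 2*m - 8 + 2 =-3*l^2 + l*(-2*m - 11) - 6*m - 6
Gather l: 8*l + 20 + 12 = 8*l + 32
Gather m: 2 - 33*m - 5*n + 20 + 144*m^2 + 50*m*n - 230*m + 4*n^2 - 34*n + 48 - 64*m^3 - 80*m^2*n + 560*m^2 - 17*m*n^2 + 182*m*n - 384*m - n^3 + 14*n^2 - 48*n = -64*m^3 + m^2*(704 - 80*n) + m*(-17*n^2 + 232*n - 647) - n^3 + 18*n^2 - 87*n + 70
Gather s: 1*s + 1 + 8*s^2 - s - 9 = 8*s^2 - 8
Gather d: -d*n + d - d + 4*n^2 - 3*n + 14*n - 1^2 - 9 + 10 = -d*n + 4*n^2 + 11*n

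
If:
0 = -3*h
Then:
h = 0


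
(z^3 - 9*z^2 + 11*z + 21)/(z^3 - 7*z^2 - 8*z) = (z^2 - 10*z + 21)/(z*(z - 8))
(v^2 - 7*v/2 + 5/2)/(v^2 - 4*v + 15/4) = 2*(v - 1)/(2*v - 3)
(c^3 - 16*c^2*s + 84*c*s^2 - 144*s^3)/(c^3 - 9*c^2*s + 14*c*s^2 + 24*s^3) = (c - 6*s)/(c + s)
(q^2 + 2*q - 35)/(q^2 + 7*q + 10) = (q^2 + 2*q - 35)/(q^2 + 7*q + 10)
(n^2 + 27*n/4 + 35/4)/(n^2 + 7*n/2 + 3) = (4*n^2 + 27*n + 35)/(2*(2*n^2 + 7*n + 6))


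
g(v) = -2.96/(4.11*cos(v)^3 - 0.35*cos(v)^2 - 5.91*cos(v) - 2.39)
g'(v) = -2.96*(12.33*sin(v)*cos(v)^2 - 0.7*sin(v)*cos(v) - 5.91*sin(v))/(4.11*cos(v)^3 - 0.35*cos(v)^2 - 5.91*cos(v) - 2.39)^2 = (-36.4968*cos(v)^2 + 2.072*cos(v) + 17.4936)*sin(v)/(-4.11*cos(v)^3 + 0.35*cos(v)^2 + 5.91*cos(v) + 2.39)^2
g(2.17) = -31.32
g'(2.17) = 435.89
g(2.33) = -17.23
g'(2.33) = -30.12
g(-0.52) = 0.58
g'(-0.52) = 0.16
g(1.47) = 0.99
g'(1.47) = 1.94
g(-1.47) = 0.99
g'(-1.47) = -1.94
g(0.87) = 0.56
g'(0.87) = 0.10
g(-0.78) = 0.56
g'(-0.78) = -0.01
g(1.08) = 0.61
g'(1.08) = 0.39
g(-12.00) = 0.57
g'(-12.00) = -0.14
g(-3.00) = 3.40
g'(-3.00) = 3.79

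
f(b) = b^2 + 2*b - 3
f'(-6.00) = -10.00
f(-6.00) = 21.00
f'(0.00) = 2.00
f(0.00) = -3.00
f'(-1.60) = -1.20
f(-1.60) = -3.64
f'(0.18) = 2.36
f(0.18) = -2.61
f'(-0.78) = 0.44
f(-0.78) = -3.95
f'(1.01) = 4.02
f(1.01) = 0.04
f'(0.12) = 2.24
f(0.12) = -2.75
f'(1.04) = 4.08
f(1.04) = 0.16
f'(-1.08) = -0.16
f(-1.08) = -3.99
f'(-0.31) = 1.38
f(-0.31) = -3.52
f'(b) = 2*b + 2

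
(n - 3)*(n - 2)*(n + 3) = n^3 - 2*n^2 - 9*n + 18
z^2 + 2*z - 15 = (z - 3)*(z + 5)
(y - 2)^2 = y^2 - 4*y + 4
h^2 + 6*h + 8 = (h + 2)*(h + 4)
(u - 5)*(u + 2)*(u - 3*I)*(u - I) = u^4 - 3*u^3 - 4*I*u^3 - 13*u^2 + 12*I*u^2 + 9*u + 40*I*u + 30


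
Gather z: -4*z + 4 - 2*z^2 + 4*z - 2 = 2 - 2*z^2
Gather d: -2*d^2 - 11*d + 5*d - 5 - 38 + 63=-2*d^2 - 6*d + 20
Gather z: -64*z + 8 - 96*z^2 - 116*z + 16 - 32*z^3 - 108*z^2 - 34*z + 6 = -32*z^3 - 204*z^2 - 214*z + 30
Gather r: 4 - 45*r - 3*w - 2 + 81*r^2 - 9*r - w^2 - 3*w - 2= 81*r^2 - 54*r - w^2 - 6*w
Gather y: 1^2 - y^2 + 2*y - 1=-y^2 + 2*y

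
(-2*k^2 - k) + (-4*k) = -2*k^2 - 5*k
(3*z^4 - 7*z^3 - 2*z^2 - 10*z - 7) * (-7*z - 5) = -21*z^5 + 34*z^4 + 49*z^3 + 80*z^2 + 99*z + 35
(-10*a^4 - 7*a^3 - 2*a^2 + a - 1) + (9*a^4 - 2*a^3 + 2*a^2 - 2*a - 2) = -a^4 - 9*a^3 - a - 3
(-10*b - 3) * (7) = -70*b - 21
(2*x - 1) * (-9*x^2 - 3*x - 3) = -18*x^3 + 3*x^2 - 3*x + 3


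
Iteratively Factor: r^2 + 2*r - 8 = (r - 2)*(r + 4)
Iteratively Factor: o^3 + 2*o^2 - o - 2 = (o + 1)*(o^2 + o - 2) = (o - 1)*(o + 1)*(o + 2)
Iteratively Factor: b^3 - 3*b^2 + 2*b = (b - 2)*(b^2 - b) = (b - 2)*(b - 1)*(b)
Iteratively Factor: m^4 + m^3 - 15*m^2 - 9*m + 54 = (m + 3)*(m^3 - 2*m^2 - 9*m + 18) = (m - 3)*(m + 3)*(m^2 + m - 6) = (m - 3)*(m + 3)^2*(m - 2)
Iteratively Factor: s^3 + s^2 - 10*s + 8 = (s - 1)*(s^2 + 2*s - 8) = (s - 1)*(s + 4)*(s - 2)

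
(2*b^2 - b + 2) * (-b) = -2*b^3 + b^2 - 2*b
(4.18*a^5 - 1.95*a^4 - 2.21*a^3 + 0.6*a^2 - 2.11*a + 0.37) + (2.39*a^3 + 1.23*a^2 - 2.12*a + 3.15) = 4.18*a^5 - 1.95*a^4 + 0.18*a^3 + 1.83*a^2 - 4.23*a + 3.52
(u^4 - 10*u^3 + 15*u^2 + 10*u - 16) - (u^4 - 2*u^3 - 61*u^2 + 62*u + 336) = -8*u^3 + 76*u^2 - 52*u - 352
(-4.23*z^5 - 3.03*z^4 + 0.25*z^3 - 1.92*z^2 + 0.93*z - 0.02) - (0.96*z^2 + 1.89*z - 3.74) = -4.23*z^5 - 3.03*z^4 + 0.25*z^3 - 2.88*z^2 - 0.96*z + 3.72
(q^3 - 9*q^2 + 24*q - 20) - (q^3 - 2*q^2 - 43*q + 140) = -7*q^2 + 67*q - 160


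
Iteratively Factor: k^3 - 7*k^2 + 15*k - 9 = (k - 3)*(k^2 - 4*k + 3) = (k - 3)*(k - 1)*(k - 3)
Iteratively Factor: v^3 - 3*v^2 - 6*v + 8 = (v + 2)*(v^2 - 5*v + 4) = (v - 4)*(v + 2)*(v - 1)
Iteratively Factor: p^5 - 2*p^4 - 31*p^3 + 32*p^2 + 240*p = (p - 5)*(p^4 + 3*p^3 - 16*p^2 - 48*p) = (p - 5)*(p + 3)*(p^3 - 16*p) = (p - 5)*(p + 3)*(p + 4)*(p^2 - 4*p) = p*(p - 5)*(p + 3)*(p + 4)*(p - 4)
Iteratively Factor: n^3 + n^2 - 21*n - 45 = (n - 5)*(n^2 + 6*n + 9) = (n - 5)*(n + 3)*(n + 3)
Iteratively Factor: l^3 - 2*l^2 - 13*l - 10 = (l + 2)*(l^2 - 4*l - 5) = (l + 1)*(l + 2)*(l - 5)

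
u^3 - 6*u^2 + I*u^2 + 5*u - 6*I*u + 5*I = (u - 5)*(u - 1)*(u + I)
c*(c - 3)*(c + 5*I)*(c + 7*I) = c^4 - 3*c^3 + 12*I*c^3 - 35*c^2 - 36*I*c^2 + 105*c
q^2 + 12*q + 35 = (q + 5)*(q + 7)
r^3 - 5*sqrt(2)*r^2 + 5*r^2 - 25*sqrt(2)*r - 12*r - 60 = (r + 5)*(r - 6*sqrt(2))*(r + sqrt(2))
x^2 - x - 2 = (x - 2)*(x + 1)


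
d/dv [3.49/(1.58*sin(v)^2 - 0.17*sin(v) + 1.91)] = (0.5933 - 11.0284*sin(v))*cos(v)/(1.58*sin(v)^2 - 0.17*sin(v) + 1.91)^2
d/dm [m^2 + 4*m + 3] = 2*m + 4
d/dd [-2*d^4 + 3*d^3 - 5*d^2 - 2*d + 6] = -8*d^3 + 9*d^2 - 10*d - 2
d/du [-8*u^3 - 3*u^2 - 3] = 6*u*(-4*u - 1)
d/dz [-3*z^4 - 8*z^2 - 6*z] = -12*z^3 - 16*z - 6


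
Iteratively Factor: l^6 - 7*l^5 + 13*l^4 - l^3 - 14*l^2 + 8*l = (l + 1)*(l^5 - 8*l^4 + 21*l^3 - 22*l^2 + 8*l) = (l - 1)*(l + 1)*(l^4 - 7*l^3 + 14*l^2 - 8*l) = l*(l - 1)*(l + 1)*(l^3 - 7*l^2 + 14*l - 8) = l*(l - 2)*(l - 1)*(l + 1)*(l^2 - 5*l + 4) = l*(l - 2)*(l - 1)^2*(l + 1)*(l - 4)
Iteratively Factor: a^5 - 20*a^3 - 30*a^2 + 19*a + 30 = (a + 2)*(a^4 - 2*a^3 - 16*a^2 + 2*a + 15) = (a - 5)*(a + 2)*(a^3 + 3*a^2 - a - 3) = (a - 5)*(a + 2)*(a + 3)*(a^2 - 1) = (a - 5)*(a + 1)*(a + 2)*(a + 3)*(a - 1)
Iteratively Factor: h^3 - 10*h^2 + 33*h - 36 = (h - 3)*(h^2 - 7*h + 12) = (h - 4)*(h - 3)*(h - 3)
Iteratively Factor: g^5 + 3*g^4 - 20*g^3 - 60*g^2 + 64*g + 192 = (g + 4)*(g^4 - g^3 - 16*g^2 + 4*g + 48) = (g + 2)*(g + 4)*(g^3 - 3*g^2 - 10*g + 24) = (g - 2)*(g + 2)*(g + 4)*(g^2 - g - 12) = (g - 2)*(g + 2)*(g + 3)*(g + 4)*(g - 4)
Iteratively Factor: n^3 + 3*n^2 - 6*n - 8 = (n + 4)*(n^2 - n - 2) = (n + 1)*(n + 4)*(n - 2)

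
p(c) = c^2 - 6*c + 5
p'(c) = 2*c - 6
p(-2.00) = 21.00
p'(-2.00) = -10.00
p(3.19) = -3.96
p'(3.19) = 0.38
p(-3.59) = 39.43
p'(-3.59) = -13.18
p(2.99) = -4.00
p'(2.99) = -0.02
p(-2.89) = 30.69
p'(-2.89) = -11.78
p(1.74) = -2.41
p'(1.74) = -2.52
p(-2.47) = 25.92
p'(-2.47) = -10.94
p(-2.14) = 22.42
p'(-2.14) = -10.28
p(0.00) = 5.00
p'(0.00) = -6.00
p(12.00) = 77.00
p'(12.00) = 18.00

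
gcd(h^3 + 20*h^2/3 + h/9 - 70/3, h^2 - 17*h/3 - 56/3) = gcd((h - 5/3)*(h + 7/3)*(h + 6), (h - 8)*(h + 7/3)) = h + 7/3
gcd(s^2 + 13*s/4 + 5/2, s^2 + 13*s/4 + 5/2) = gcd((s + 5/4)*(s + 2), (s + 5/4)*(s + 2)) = s^2 + 13*s/4 + 5/2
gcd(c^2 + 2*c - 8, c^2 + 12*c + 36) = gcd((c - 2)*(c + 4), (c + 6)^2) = 1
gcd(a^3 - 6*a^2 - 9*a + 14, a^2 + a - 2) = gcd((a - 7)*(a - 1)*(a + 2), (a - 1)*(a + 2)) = a^2 + a - 2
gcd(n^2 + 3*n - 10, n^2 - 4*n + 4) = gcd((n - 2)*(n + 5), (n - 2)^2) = n - 2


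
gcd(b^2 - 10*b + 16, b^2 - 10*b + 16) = b^2 - 10*b + 16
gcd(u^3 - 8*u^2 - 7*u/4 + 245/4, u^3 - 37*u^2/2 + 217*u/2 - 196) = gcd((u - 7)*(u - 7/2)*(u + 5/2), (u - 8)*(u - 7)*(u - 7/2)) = u^2 - 21*u/2 + 49/2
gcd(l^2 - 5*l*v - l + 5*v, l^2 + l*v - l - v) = l - 1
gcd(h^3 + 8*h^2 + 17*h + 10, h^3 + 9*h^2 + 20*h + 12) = h^2 + 3*h + 2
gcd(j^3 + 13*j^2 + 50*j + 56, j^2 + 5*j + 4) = j + 4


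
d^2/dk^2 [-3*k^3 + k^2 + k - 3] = 2 - 18*k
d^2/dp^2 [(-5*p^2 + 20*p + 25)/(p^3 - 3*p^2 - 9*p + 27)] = 10*(-p^4 + 6*p^3 + 12*p^2 + 186*p + 117)/(p^7 - 3*p^6 - 27*p^5 + 81*p^4 + 243*p^3 - 729*p^2 - 729*p + 2187)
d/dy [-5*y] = -5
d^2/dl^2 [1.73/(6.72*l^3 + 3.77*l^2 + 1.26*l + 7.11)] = (-(69.7536*l + 13.0442)*(6.72*l^3 + 3.77*l^2 + 1.26*l + 7.11) + 1.73*(20.16*l^2 + 7.54*l + 1.26)*(40.32*l^2 + 15.08*l + 2.52))/(6.72*l^3 + 3.77*l^2 + 1.26*l + 7.11)^3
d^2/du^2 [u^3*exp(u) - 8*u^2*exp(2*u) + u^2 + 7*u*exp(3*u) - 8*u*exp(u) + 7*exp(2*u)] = u^3*exp(u) - 32*u^2*exp(2*u) + 6*u^2*exp(u) + 63*u*exp(3*u) - 64*u*exp(2*u) - 2*u*exp(u) + 42*exp(3*u) + 12*exp(2*u) - 16*exp(u) + 2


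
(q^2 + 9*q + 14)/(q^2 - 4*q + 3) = (q^2 + 9*q + 14)/(q^2 - 4*q + 3)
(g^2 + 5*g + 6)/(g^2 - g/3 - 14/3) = 3*(g + 3)/(3*g - 7)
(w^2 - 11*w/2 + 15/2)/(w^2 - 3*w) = (w - 5/2)/w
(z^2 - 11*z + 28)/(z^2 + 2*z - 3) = (z^2 - 11*z + 28)/(z^2 + 2*z - 3)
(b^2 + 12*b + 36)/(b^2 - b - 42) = (b + 6)/(b - 7)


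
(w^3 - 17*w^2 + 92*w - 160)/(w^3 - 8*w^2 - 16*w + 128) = (w - 5)/(w + 4)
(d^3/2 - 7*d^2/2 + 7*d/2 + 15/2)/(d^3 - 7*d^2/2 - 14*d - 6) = (-d^3 + 7*d^2 - 7*d - 15)/(-2*d^3 + 7*d^2 + 28*d + 12)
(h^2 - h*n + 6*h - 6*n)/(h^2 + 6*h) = (h - n)/h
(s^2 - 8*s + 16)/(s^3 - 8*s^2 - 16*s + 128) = (s - 4)/(s^2 - 4*s - 32)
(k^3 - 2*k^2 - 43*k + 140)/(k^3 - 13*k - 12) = (k^2 + 2*k - 35)/(k^2 + 4*k + 3)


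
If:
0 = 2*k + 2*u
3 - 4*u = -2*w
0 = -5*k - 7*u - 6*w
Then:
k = -9/14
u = 9/14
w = -3/14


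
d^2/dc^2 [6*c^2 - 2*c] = 12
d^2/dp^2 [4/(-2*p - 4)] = -4/(p + 2)^3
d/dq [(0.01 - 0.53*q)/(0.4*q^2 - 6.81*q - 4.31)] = (0.212*q^2 - 0.008*q + 2.3524)/(0.16*q^4 - 5.448*q^3 + 42.9281*q^2 + 58.7022*q + 18.5761)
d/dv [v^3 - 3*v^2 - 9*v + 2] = 3*v^2 - 6*v - 9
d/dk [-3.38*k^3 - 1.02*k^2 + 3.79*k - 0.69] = -10.14*k^2 - 2.04*k + 3.79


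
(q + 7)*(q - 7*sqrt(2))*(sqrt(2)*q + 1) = sqrt(2)*q^3 - 13*q^2 + 7*sqrt(2)*q^2 - 91*q - 7*sqrt(2)*q - 49*sqrt(2)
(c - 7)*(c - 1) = c^2 - 8*c + 7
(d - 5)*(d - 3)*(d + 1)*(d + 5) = d^4 - 2*d^3 - 28*d^2 + 50*d + 75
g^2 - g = g*(g - 1)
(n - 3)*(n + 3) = n^2 - 9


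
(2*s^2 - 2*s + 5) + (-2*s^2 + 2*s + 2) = 7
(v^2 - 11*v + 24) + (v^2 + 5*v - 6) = 2*v^2 - 6*v + 18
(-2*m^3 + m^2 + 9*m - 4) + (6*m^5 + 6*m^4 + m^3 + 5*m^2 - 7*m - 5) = 6*m^5 + 6*m^4 - m^3 + 6*m^2 + 2*m - 9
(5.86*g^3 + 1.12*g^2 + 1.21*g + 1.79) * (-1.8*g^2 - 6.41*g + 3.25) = -10.548*g^5 - 39.5786*g^4 + 9.6878*g^3 - 7.3381*g^2 - 7.5414*g + 5.8175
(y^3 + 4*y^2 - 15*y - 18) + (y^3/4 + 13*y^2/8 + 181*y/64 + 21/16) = 5*y^3/4 + 45*y^2/8 - 779*y/64 - 267/16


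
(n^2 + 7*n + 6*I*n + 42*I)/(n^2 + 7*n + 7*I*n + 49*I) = (n + 6*I)/(n + 7*I)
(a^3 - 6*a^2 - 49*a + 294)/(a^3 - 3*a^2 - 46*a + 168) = (a - 7)/(a - 4)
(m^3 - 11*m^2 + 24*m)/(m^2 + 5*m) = (m^2 - 11*m + 24)/(m + 5)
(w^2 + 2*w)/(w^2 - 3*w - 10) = w/(w - 5)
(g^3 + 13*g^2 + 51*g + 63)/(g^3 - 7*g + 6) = (g^2 + 10*g + 21)/(g^2 - 3*g + 2)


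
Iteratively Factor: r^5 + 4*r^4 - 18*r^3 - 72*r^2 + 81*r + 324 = (r + 3)*(r^4 + r^3 - 21*r^2 - 9*r + 108) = (r - 3)*(r + 3)*(r^3 + 4*r^2 - 9*r - 36) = (r - 3)*(r + 3)*(r + 4)*(r^2 - 9) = (r - 3)*(r + 3)^2*(r + 4)*(r - 3)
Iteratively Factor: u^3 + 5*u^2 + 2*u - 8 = (u + 4)*(u^2 + u - 2) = (u - 1)*(u + 4)*(u + 2)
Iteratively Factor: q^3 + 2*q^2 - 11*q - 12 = (q - 3)*(q^2 + 5*q + 4) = (q - 3)*(q + 4)*(q + 1)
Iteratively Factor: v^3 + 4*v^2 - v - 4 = (v - 1)*(v^2 + 5*v + 4) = (v - 1)*(v + 1)*(v + 4)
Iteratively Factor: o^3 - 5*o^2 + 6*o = (o)*(o^2 - 5*o + 6) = o*(o - 2)*(o - 3)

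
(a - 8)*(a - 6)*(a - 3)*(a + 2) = a^4 - 15*a^3 + 56*a^2 + 36*a - 288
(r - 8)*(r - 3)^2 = r^3 - 14*r^2 + 57*r - 72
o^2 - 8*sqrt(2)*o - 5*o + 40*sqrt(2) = (o - 5)*(o - 8*sqrt(2))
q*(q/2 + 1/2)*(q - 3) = q^3/2 - q^2 - 3*q/2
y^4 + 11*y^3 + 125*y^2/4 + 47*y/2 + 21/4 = (y + 1/2)^2*(y + 3)*(y + 7)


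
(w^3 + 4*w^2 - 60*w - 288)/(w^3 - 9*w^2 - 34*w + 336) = (w + 6)/(w - 7)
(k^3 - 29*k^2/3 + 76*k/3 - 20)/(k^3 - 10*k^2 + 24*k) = (3*k^2 - 11*k + 10)/(3*k*(k - 4))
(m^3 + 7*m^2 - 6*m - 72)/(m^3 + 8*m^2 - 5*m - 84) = (m + 6)/(m + 7)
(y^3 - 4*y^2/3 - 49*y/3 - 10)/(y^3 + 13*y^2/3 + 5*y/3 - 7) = (3*y^2 - 13*y - 10)/(3*y^2 + 4*y - 7)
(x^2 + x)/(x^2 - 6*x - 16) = x*(x + 1)/(x^2 - 6*x - 16)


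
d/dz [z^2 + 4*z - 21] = 2*z + 4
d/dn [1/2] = 0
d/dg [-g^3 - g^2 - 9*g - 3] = -3*g^2 - 2*g - 9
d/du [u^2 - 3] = 2*u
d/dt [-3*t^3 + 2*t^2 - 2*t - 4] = -9*t^2 + 4*t - 2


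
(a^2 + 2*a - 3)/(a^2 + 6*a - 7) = (a + 3)/(a + 7)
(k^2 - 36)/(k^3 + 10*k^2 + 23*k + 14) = (k^2 - 36)/(k^3 + 10*k^2 + 23*k + 14)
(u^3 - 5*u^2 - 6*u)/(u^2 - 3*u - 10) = u*(-u^2 + 5*u + 6)/(-u^2 + 3*u + 10)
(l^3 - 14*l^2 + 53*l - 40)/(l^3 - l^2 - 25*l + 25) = (l - 8)/(l + 5)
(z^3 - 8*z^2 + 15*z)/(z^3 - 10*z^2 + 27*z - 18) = z*(z - 5)/(z^2 - 7*z + 6)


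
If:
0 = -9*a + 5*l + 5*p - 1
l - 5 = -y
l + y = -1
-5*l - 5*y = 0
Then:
No Solution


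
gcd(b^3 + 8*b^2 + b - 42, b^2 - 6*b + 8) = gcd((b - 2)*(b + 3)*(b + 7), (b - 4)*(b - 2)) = b - 2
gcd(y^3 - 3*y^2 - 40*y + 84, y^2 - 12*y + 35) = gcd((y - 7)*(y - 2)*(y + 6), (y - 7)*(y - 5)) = y - 7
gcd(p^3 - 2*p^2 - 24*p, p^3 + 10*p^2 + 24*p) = p^2 + 4*p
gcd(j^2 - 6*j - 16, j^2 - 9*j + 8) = j - 8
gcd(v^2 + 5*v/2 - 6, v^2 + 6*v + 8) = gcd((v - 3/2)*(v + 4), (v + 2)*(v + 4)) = v + 4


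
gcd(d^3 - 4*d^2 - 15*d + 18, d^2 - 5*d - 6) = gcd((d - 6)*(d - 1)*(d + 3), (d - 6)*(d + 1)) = d - 6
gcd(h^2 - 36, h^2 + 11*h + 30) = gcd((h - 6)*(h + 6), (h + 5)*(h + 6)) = h + 6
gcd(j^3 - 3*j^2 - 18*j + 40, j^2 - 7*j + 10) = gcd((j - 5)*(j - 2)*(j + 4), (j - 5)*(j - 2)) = j^2 - 7*j + 10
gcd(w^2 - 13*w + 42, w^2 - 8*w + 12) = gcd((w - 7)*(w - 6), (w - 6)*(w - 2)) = w - 6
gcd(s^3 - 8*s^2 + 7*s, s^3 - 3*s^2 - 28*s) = s^2 - 7*s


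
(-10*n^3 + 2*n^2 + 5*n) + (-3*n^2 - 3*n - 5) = -10*n^3 - n^2 + 2*n - 5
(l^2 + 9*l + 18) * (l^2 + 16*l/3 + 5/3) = l^4 + 43*l^3/3 + 203*l^2/3 + 111*l + 30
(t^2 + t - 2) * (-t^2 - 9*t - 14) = -t^4 - 10*t^3 - 21*t^2 + 4*t + 28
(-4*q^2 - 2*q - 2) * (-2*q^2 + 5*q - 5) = 8*q^4 - 16*q^3 + 14*q^2 + 10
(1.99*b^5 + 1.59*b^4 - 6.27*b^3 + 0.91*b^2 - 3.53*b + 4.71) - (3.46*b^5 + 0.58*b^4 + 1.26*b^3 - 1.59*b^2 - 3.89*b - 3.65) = -1.47*b^5 + 1.01*b^4 - 7.53*b^3 + 2.5*b^2 + 0.36*b + 8.36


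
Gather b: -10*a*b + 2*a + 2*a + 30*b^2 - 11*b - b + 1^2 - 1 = 4*a + 30*b^2 + b*(-10*a - 12)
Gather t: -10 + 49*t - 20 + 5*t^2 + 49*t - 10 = 5*t^2 + 98*t - 40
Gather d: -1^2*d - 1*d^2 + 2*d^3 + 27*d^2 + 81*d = 2*d^3 + 26*d^2 + 80*d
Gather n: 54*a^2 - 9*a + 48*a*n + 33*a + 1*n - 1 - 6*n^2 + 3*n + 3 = 54*a^2 + 24*a - 6*n^2 + n*(48*a + 4) + 2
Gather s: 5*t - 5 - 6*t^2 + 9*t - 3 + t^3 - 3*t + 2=t^3 - 6*t^2 + 11*t - 6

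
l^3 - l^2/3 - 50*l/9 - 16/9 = (l - 8/3)*(l + 1/3)*(l + 2)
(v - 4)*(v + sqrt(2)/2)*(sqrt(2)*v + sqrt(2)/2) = sqrt(2)*v^3 - 7*sqrt(2)*v^2/2 + v^2 - 7*v/2 - 2*sqrt(2)*v - 2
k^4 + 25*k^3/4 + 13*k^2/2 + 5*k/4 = k*(k + 1/4)*(k + 1)*(k + 5)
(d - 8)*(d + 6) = d^2 - 2*d - 48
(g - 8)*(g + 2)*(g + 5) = g^3 - g^2 - 46*g - 80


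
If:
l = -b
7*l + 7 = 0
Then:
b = 1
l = -1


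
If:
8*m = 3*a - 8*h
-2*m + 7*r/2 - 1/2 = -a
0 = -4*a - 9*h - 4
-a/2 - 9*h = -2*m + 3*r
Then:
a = -932/1157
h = -100/1157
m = -499/2314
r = 289/1157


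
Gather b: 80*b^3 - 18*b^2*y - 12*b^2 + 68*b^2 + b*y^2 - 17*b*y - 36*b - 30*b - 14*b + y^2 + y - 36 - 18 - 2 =80*b^3 + b^2*(56 - 18*y) + b*(y^2 - 17*y - 80) + y^2 + y - 56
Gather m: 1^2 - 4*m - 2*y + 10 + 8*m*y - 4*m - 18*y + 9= m*(8*y - 8) - 20*y + 20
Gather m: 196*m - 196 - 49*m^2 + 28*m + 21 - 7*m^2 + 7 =-56*m^2 + 224*m - 168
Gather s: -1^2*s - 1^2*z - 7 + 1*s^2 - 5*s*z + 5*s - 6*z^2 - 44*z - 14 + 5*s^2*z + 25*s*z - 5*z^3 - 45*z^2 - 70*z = s^2*(5*z + 1) + s*(20*z + 4) - 5*z^3 - 51*z^2 - 115*z - 21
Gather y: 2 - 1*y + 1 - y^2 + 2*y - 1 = -y^2 + y + 2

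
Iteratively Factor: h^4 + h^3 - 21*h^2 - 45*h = (h + 3)*(h^3 - 2*h^2 - 15*h) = (h + 3)^2*(h^2 - 5*h) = (h - 5)*(h + 3)^2*(h)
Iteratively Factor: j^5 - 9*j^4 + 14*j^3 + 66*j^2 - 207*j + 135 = (j + 3)*(j^4 - 12*j^3 + 50*j^2 - 84*j + 45) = (j - 3)*(j + 3)*(j^3 - 9*j^2 + 23*j - 15) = (j - 5)*(j - 3)*(j + 3)*(j^2 - 4*j + 3) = (j - 5)*(j - 3)^2*(j + 3)*(j - 1)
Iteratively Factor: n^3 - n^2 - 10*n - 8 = (n + 2)*(n^2 - 3*n - 4) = (n + 1)*(n + 2)*(n - 4)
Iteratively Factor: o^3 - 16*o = (o - 4)*(o^2 + 4*o) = (o - 4)*(o + 4)*(o)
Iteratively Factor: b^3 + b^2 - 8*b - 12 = (b - 3)*(b^2 + 4*b + 4) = (b - 3)*(b + 2)*(b + 2)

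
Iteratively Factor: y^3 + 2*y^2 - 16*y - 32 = (y - 4)*(y^2 + 6*y + 8) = (y - 4)*(y + 2)*(y + 4)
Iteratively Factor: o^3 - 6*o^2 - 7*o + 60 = (o + 3)*(o^2 - 9*o + 20) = (o - 4)*(o + 3)*(o - 5)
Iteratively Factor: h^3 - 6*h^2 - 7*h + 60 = (h - 5)*(h^2 - h - 12) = (h - 5)*(h - 4)*(h + 3)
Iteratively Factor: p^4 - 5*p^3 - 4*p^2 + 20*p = (p - 2)*(p^3 - 3*p^2 - 10*p) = p*(p - 2)*(p^2 - 3*p - 10) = p*(p - 2)*(p + 2)*(p - 5)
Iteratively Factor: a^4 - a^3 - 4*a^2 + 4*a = (a)*(a^3 - a^2 - 4*a + 4) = a*(a - 1)*(a^2 - 4) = a*(a - 2)*(a - 1)*(a + 2)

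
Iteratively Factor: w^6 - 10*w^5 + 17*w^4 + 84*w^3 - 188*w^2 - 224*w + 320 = (w + 2)*(w^5 - 12*w^4 + 41*w^3 + 2*w^2 - 192*w + 160) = (w + 2)^2*(w^4 - 14*w^3 + 69*w^2 - 136*w + 80) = (w - 5)*(w + 2)^2*(w^3 - 9*w^2 + 24*w - 16) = (w - 5)*(w - 4)*(w + 2)^2*(w^2 - 5*w + 4) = (w - 5)*(w - 4)*(w - 1)*(w + 2)^2*(w - 4)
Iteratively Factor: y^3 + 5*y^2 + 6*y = (y + 3)*(y^2 + 2*y) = y*(y + 3)*(y + 2)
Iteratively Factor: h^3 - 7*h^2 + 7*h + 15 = (h - 3)*(h^2 - 4*h - 5) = (h - 5)*(h - 3)*(h + 1)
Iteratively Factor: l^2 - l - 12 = (l - 4)*(l + 3)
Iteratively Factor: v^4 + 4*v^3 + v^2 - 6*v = (v + 2)*(v^3 + 2*v^2 - 3*v) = (v + 2)*(v + 3)*(v^2 - v) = (v - 1)*(v + 2)*(v + 3)*(v)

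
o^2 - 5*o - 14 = (o - 7)*(o + 2)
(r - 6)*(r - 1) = r^2 - 7*r + 6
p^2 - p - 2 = (p - 2)*(p + 1)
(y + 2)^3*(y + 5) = y^4 + 11*y^3 + 42*y^2 + 68*y + 40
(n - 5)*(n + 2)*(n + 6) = n^3 + 3*n^2 - 28*n - 60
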